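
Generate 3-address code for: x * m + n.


Break into single-operator statements:
t1 = x * m
t2 = t1 + n


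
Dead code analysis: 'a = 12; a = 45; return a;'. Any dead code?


first assignment to a is overwritten before any read
Dead: 'a = 12'


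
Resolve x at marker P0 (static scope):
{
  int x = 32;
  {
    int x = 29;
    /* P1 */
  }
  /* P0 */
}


x declared in the same block as P0
x = 32


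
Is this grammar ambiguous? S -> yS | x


right-linear, alternatives start with distinct terminals 'y' vs 'x': unique leftmost derivation
Unambiguous


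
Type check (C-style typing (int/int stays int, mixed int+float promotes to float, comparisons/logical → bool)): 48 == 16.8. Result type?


Operand types: int == float
Rule: comparison yields bool
Result type: bool


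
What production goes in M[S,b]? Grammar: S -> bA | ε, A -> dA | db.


For [S, b]: 'b' ∈ FIRST(bA)
Entry: S -> bA


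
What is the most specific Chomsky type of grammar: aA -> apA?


LHS has context (more than one symbol) and |LHS| ≤ |RHS|
Classification: Type 1 (Context-Sensitive)


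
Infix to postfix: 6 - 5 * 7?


* has higher precedence, evaluate 5*7 first
Postfix: 6 5 7 * -


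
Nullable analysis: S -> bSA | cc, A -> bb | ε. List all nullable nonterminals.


A nonterminal is nullable iff some alternative derives ε (directly, or every symbol in it is nullable)
Nullable: {A}


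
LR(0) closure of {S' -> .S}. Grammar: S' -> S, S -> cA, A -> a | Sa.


Start: S' -> .S
For each item with dot before a nonterminal B, add B -> .γ for every B-production
Closure: [S' -> .S, S -> .cA]


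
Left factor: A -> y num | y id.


Common prefix: 'y'
Factored: A -> y A', A' -> num | id


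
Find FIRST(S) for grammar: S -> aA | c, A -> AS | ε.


Per alternative of S: FIRST(aA) = {a}; FIRST(c) = {c}
FIRST(S) = {a, c}


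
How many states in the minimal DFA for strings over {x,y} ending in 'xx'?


Track the longest suffix of input matching a prefix of 'xx': 3 classes (prefixes of length 0..2)
Minimal DFA: 3 states


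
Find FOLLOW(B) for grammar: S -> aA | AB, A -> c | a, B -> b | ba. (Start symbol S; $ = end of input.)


$ ∈ FOLLOW(S). For each A -> αBβ: add FIRST(β)\{ε} to FOLLOW(B); if β nullable, add FOLLOW(A).
FOLLOW(B) = {$}


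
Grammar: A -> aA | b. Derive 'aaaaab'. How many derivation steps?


Derivation: A => aA => aaA => aaaA => aaaaA => aaaaaA => aaaaab
Steps: 6


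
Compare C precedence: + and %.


'%' is multiplicative (level 10); '+' is additive (level 9)
Higher level binds tighter
'%' has higher precedence than '+'


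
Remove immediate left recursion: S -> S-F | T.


Left-recursive alternatives: S-F; non-recursive: T
Introduce S': S -> TS', S' -> -FS' | ε


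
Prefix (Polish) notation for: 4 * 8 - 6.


left-to-right (same/higher precedence on left): tree is (- (* 4 8) 6)
Prefix: - * 4 8 6


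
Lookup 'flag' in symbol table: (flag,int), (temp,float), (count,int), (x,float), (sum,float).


Lookup 'flag' → type int


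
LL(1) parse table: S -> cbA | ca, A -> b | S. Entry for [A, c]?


For [A, c]: 'c' ∈ FIRST(S)
Entry: A -> S


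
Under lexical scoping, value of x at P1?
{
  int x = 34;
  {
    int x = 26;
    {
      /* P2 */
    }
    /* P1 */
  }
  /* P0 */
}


x declared in the same block as P1
x = 26


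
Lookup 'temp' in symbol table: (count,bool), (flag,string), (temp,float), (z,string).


Lookup 'temp' → type float


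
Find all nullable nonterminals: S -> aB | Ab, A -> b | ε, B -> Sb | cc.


A nonterminal is nullable iff some alternative derives ε (directly, or every symbol in it is nullable)
Nullable: {A}


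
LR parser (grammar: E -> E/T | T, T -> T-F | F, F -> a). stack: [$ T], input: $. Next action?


lookahead ∉ {-} so T won't extend; reduce E -> T
Action: reduce (E -> T)


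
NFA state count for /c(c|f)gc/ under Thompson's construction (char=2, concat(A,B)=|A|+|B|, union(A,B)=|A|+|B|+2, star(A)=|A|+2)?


Syntax tree has 5 char leaf(s), 1 union(s), 0 star(s)
chars contribute 5×2 = 10; each union adds +2; each star adds +2
Total: 10 + 2 + 0 = 12 states


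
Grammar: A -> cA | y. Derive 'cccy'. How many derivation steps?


Derivation: A => cA => ccA => cccA => cccy
Steps: 4


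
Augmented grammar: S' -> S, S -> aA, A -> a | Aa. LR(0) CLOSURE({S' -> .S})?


Start: S' -> .S
For each item with dot before a nonterminal B, add B -> .γ for every B-production
Closure: [S' -> .S, S -> .aA]


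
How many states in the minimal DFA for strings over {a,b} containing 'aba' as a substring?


KMP-style automaton: 3 progress states + 1 absorbing accept = 4
Minimal DFA: 4 states


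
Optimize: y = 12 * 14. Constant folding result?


12 * 14 = 168 at compile time
Optimized: y = 168


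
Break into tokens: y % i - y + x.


Scan left to right, longest-match per lexeme
Tokens: ID(y), OP(%), ID(i), OP(-), ID(y), OP(+), ID(x)


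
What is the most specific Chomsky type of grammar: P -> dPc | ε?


Single nonterminal LHS, but d^n c^n is not regular
Classification: Type 2 (Context-Free)


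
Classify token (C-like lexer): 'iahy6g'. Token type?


Pattern: letter/underscore followed by alphanumerics, not a keyword
Type: IDENTIFIER


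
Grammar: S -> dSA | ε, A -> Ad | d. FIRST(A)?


Per alternative of A: FIRST(Ad) = {d}; FIRST(d) = {d}
FIRST(A) = {d}


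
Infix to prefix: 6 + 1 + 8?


left-to-right (same/higher precedence on left): tree is (+ (+ 6 1) 8)
Prefix: + + 6 1 8


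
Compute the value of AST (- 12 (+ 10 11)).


Evaluate inner: (+ 10 11) = 21
Evaluate root: (- 12 21) = -9
Result: -9


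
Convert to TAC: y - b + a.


Break into single-operator statements:
t1 = y - b
t2 = t1 + a


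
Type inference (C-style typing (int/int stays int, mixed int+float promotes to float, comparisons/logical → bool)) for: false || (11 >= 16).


Operand types: bool || bool
Rule: logical operators take bool operands and yield bool
Result type: bool


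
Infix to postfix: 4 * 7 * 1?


Left to right (same or higher precedence on left)
Postfix: 4 7 * 1 *


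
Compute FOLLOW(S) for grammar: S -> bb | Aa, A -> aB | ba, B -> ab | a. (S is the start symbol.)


$ ∈ FOLLOW(S). For each A -> αBβ: add FIRST(β)\{ε} to FOLLOW(B); if β nullable, add FOLLOW(A).
FOLLOW(S) = {$}


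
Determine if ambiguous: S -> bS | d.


right-linear, alternatives start with distinct terminals 'b' vs 'd': unique leftmost derivation
Unambiguous


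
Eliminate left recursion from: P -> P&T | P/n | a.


Left-recursive alternatives: P&T, P/n; non-recursive: a
Introduce P': P -> aP', P' -> &TP' | /nP' | ε


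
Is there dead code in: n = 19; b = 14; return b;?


n is assigned but never read
Dead: 'n = 19'


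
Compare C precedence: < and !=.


'<' is relational (level 7); '!=' is equality (level 6)
Higher level binds tighter
'<' has higher precedence than '!='


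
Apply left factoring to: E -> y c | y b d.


Common prefix: 'y'
Factored: E -> y E', E' -> c | b d


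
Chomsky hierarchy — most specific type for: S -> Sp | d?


Left-linear: every RHS is a terminal or one nonterminal followed by a terminal
Classification: Type 3 (Regular)


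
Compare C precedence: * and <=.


'*' is multiplicative (level 10); '<=' is relational (level 7)
Higher level binds tighter
'*' has higher precedence than '<='


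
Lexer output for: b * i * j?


Scan left to right, longest-match per lexeme
Tokens: ID(b), OP(*), ID(i), OP(*), ID(j)


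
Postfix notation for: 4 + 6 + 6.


Left to right (same or higher precedence on left)
Postfix: 4 6 + 6 +


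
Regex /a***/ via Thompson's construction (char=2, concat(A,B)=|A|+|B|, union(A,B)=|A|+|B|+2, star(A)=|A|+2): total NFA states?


Syntax tree has 1 char leaf(s), 0 union(s), 3 star(s)
chars contribute 1×2 = 2; each union adds +2; each star adds +2
Total: 2 + 0 + 6 = 8 states


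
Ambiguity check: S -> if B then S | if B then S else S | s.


dangling else: 'if B then if B then s else s' parses two ways
Ambiguous


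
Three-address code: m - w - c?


Break into single-operator statements:
t1 = m - w
t2 = t1 - c


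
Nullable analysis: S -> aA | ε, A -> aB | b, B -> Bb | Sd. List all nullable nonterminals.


A nonterminal is nullable iff some alternative derives ε (directly, or every symbol in it is nullable)
Nullable: {S}


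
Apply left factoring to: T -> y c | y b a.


Common prefix: 'y'
Factored: T -> y T', T' -> c | b a


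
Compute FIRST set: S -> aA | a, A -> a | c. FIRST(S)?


Per alternative of S: FIRST(aA) = {a}; FIRST(a) = {a}
FIRST(S) = {a}


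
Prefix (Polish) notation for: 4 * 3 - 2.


left-to-right (same/higher precedence on left): tree is (- (* 4 3) 2)
Prefix: - * 4 3 2


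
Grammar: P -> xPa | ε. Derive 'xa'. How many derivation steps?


Derivation: P => xPa => xa
Steps: 2


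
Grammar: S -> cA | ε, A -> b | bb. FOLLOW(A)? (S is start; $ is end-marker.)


$ ∈ FOLLOW(S). For each A -> αBβ: add FIRST(β)\{ε} to FOLLOW(B); if β nullable, add FOLLOW(A).
FOLLOW(A) = {$}


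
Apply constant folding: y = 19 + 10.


19 + 10 = 29 at compile time
Optimized: y = 29


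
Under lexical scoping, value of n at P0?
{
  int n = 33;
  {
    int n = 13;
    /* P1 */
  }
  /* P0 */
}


n declared in the same block as P0
n = 33


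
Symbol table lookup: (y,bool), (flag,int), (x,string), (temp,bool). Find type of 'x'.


Lookup 'x' → type string


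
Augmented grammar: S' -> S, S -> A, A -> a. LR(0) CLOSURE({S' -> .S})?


Start: S' -> .S
For each item with dot before a nonterminal B, add B -> .γ for every B-production
Closure: [S' -> .S, S -> .A, A -> .a]


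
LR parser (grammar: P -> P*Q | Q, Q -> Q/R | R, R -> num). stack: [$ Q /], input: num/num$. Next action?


no handle; shift 'num'
Action: shift


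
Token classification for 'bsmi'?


Pattern: letter/underscore followed by alphanumerics, not a keyword
Type: IDENTIFIER


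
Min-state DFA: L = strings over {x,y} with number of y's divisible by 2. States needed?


Track (count of y) mod 2: states 0..1, accept at 0
Minimal DFA: 2 states


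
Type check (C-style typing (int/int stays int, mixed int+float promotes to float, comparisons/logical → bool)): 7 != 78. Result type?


Operand types: int != int
Rule: comparison yields bool
Result type: bool


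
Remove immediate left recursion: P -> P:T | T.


Left-recursive alternatives: P:T; non-recursive: T
Introduce P': P -> TP', P' -> :TP' | ε


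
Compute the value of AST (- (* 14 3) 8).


Evaluate inner: (* 14 3) = 42
Evaluate root: (- 42 8) = 34
Result: 34


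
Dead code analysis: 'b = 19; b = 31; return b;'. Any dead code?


first assignment to b is overwritten before any read
Dead: 'b = 19'


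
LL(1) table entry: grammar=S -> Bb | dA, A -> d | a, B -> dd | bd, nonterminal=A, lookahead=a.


For [A, a]: 'a' ∈ FIRST(a)
Entry: A -> a


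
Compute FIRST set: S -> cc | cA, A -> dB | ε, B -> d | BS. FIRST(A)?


Per alternative of A: FIRST(dB) = {d}; FIRST(ε) = {ε}
FIRST(A) = {d, ε}


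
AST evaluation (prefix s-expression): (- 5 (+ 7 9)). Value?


Evaluate inner: (+ 7 9) = 16
Evaluate root: (- 5 16) = -11
Result: -11


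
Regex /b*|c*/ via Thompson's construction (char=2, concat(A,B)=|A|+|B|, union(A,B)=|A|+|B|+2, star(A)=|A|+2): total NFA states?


Syntax tree has 2 char leaf(s), 1 union(s), 2 star(s)
chars contribute 2×2 = 4; each union adds +2; each star adds +2
Total: 4 + 2 + 4 = 10 states


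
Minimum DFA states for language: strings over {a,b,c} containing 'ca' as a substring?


KMP-style automaton: 2 progress states + 1 absorbing accept = 3
Minimal DFA: 3 states


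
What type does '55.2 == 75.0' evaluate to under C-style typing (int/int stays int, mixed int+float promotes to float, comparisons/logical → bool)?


Operand types: float == float
Rule: comparison yields bool
Result type: bool


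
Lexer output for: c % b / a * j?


Scan left to right, longest-match per lexeme
Tokens: ID(c), OP(%), ID(b), OP(/), ID(a), OP(*), ID(j)


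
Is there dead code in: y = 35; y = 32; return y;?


first assignment to y is overwritten before any read
Dead: 'y = 35'


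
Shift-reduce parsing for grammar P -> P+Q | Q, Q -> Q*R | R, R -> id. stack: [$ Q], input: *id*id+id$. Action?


shift '*' to continue Q -> Q*R
Action: shift


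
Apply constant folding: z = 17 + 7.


17 + 7 = 24 at compile time
Optimized: z = 24


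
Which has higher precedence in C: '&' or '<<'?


'<<' is shift (level 8); '&' is bitwise AND (level 5)
Higher level binds tighter
'<<' has higher precedence than '&'


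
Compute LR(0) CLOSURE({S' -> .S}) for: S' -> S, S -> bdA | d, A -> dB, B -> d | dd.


Start: S' -> .S
For each item with dot before a nonterminal B, add B -> .γ for every B-production
Closure: [S' -> .S, S -> .bdA, S -> .d]


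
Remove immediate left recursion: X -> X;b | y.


Left-recursive alternatives: X;b; non-recursive: y
Introduce X': X -> yX', X' -> ;bX' | ε


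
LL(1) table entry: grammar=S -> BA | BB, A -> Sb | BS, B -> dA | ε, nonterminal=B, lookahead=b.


For [B, b]: ε is nullable and 'b' ∈ FOLLOW(B)
Entry: B -> ε


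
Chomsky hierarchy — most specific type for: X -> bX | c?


Right-linear: every RHS is a terminal or a terminal followed by one nonterminal
Classification: Type 3 (Regular)


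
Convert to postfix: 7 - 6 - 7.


Left to right (same or higher precedence on left)
Postfix: 7 6 - 7 -


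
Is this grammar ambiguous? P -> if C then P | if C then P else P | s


dangling else: 'if C then if C then s else s' parses two ways
Ambiguous


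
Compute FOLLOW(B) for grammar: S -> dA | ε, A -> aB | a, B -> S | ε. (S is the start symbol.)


$ ∈ FOLLOW(S). For each A -> αBβ: add FIRST(β)\{ε} to FOLLOW(B); if β nullable, add FOLLOW(A).
FOLLOW(B) = {$}


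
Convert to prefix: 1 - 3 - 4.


left-to-right (same/higher precedence on left): tree is (- (- 1 3) 4)
Prefix: - - 1 3 4


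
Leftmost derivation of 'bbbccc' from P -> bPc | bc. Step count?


Derivation: P => bPc => bbPcc => bbbccc
Steps: 3


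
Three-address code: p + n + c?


Break into single-operator statements:
t1 = p + n
t2 = t1 + c


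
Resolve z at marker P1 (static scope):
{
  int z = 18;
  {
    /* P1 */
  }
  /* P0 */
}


P1's block does not declare z; resolves to the enclosing declaration at depth 0
z = 18


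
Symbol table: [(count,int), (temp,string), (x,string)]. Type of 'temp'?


Lookup 'temp' → type string


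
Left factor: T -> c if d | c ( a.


Common prefix: 'c'
Factored: T -> c T', T' -> if d | ( a


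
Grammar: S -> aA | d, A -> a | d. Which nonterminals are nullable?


A nonterminal is nullable iff some alternative derives ε (directly, or every symbol in it is nullable)
Nullable: {}


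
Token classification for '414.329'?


Pattern: digits with a decimal point
Type: FLOAT_LITERAL


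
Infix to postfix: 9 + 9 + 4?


Left to right (same or higher precedence on left)
Postfix: 9 9 + 4 +


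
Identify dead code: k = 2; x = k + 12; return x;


k is read by x's definition; x is returned
No dead code


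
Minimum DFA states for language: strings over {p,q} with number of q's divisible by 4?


Track (count of q) mod 4: states 0..3, accept at 0
Minimal DFA: 4 states


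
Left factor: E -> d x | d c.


Common prefix: 'd'
Factored: E -> d E', E' -> x | c


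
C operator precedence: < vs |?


'<' is relational (level 7); '|' is bitwise OR (level 3)
Higher level binds tighter
'<' has higher precedence than '|'


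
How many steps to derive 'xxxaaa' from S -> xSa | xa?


Derivation: S => xSa => xxSaa => xxxaaa
Steps: 3


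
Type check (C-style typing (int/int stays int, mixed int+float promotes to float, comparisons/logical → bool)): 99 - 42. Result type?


Operand types: int - int
Rule: mixed int/float promotes to float; int/int stays int
Result type: int


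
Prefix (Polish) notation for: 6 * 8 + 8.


left-to-right (same/higher precedence on left): tree is (+ (* 6 8) 8)
Prefix: + * 6 8 8


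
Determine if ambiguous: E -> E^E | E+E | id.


'id^id+id' has two parse trees (no precedence encoded between ^ and +)
Ambiguous


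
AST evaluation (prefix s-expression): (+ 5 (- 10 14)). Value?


Evaluate inner: (- 10 14) = -4
Evaluate root: (+ 5 -4) = 1
Result: 1


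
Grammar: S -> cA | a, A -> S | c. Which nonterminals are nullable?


A nonterminal is nullable iff some alternative derives ε (directly, or every symbol in it is nullable)
Nullable: {}


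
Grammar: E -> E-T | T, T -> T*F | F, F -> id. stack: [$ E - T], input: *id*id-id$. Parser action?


'*' can extend T; shift to build T -> T*F
Action: shift


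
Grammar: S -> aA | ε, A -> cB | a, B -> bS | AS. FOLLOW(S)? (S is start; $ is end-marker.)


$ ∈ FOLLOW(S). For each A -> αBβ: add FIRST(β)\{ε} to FOLLOW(B); if β nullable, add FOLLOW(A).
FOLLOW(S) = {$, a}


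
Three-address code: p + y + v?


Break into single-operator statements:
t1 = p + y
t2 = t1 + v


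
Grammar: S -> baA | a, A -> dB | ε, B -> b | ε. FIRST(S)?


Per alternative of S: FIRST(baA) = {b}; FIRST(a) = {a}
FIRST(S) = {a, b}


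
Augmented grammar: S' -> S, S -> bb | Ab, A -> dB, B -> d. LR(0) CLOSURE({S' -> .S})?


Start: S' -> .S
For each item with dot before a nonterminal B, add B -> .γ for every B-production
Closure: [S' -> .S, S -> .bb, S -> .Ab, A -> .dB]


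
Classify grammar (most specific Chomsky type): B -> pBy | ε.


Single nonterminal LHS, but p^n y^n is not regular
Classification: Type 2 (Context-Free)


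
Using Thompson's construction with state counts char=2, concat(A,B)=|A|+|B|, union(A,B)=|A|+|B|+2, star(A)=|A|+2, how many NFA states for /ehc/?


Syntax tree has 3 char leaf(s), 0 union(s), 0 star(s)
chars contribute 3×2 = 6; each union adds +2; each star adds +2
Total: 6 + 0 + 0 = 6 states


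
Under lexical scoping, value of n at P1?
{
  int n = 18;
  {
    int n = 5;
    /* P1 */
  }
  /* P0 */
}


n declared in the same block as P1
n = 5


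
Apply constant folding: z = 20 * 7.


20 * 7 = 140 at compile time
Optimized: z = 140


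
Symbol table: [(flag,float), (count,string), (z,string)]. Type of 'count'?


Lookup 'count' → type string


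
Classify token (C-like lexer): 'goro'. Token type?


Pattern: letter/underscore followed by alphanumerics, not a keyword
Type: IDENTIFIER


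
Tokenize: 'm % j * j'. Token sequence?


Scan left to right, longest-match per lexeme
Tokens: ID(m), OP(%), ID(j), OP(*), ID(j)


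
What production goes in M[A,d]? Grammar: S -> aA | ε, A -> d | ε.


For [A, d]: 'd' ∈ FIRST(d)
Entry: A -> d


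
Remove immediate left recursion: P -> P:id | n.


Left-recursive alternatives: P:id; non-recursive: n
Introduce P': P -> nP', P' -> :idP' | ε


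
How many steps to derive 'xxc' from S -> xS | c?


Derivation: S => xS => xxS => xxc
Steps: 3


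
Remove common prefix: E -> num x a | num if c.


Common prefix: 'num'
Factored: E -> num E', E' -> x a | if c


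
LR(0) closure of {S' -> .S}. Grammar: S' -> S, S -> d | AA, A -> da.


Start: S' -> .S
For each item with dot before a nonterminal B, add B -> .γ for every B-production
Closure: [S' -> .S, S -> .d, S -> .AA, A -> .da]


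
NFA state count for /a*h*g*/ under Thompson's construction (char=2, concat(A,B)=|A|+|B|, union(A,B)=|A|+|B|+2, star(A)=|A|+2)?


Syntax tree has 3 char leaf(s), 0 union(s), 3 star(s)
chars contribute 3×2 = 6; each union adds +2; each star adds +2
Total: 6 + 0 + 6 = 12 states


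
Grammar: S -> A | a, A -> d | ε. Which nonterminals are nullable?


A nonterminal is nullable iff some alternative derives ε (directly, or every symbol in it is nullable)
Nullable: {A, S}


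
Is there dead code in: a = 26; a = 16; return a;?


first assignment to a is overwritten before any read
Dead: 'a = 26'


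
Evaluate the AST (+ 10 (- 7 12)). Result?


Evaluate inner: (- 7 12) = -5
Evaluate root: (+ 10 -5) = 5
Result: 5


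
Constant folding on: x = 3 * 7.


3 * 7 = 21 at compile time
Optimized: x = 21


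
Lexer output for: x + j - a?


Scan left to right, longest-match per lexeme
Tokens: ID(x), OP(+), ID(j), OP(-), ID(a)


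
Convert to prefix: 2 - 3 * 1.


'*' binds tighter: tree is (- 2 (* 3 1))
Prefix: - 2 * 3 1


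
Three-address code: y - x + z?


Break into single-operator statements:
t1 = y - x
t2 = t1 + z


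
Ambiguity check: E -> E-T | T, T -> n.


precedence layered via separate nonterminal T: deterministic
Unambiguous


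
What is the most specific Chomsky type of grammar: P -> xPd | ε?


Single nonterminal LHS, but x^n d^n is not regular
Classification: Type 2 (Context-Free)


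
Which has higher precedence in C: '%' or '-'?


'%' is multiplicative (level 10); '-' is additive (level 9)
Higher level binds tighter
'%' has higher precedence than '-'


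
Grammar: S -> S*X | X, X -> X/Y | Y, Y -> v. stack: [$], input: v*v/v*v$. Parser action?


no handle on stack; shift 'v'
Action: shift


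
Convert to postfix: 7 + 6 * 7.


* has higher precedence, evaluate 6*7 first
Postfix: 7 6 7 * +


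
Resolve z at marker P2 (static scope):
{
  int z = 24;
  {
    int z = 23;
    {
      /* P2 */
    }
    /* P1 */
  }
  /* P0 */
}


P2's block does not declare z; resolves to the enclosing declaration at depth 1
z = 23


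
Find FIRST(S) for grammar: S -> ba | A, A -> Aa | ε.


Per alternative of S: FIRST(ba) = {b}; FIRST(A) = {a, ε}
FIRST(S) = {a, b, ε}


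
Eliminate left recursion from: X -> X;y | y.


Left-recursive alternatives: X;y; non-recursive: y
Introduce X': X -> yX', X' -> ;yX' | ε


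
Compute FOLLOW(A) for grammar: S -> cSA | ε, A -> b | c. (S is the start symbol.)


$ ∈ FOLLOW(S). For each A -> αBβ: add FIRST(β)\{ε} to FOLLOW(B); if β nullable, add FOLLOW(A).
FOLLOW(A) = {$, b, c}


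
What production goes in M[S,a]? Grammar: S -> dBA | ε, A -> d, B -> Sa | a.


For [S, a]: ε is nullable and 'a' ∈ FOLLOW(S)
Entry: S -> ε


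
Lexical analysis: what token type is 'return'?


Pattern: reserved word
Type: KEYWORD


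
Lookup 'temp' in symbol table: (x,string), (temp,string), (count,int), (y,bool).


Lookup 'temp' → type string


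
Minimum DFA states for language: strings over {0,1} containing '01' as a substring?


KMP-style automaton: 2 progress states + 1 absorbing accept = 3
Minimal DFA: 3 states


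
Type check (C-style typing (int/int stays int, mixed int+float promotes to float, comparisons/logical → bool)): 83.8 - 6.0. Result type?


Operand types: float - float
Rule: mixed int/float promotes to float; int/int stays int
Result type: float


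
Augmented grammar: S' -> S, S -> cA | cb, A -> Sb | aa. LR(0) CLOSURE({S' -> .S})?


Start: S' -> .S
For each item with dot before a nonterminal B, add B -> .γ for every B-production
Closure: [S' -> .S, S -> .cA, S -> .cb]


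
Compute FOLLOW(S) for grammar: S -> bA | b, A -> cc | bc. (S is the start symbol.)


$ ∈ FOLLOW(S). For each A -> αBβ: add FIRST(β)\{ε} to FOLLOW(B); if β nullable, add FOLLOW(A).
FOLLOW(S) = {$}


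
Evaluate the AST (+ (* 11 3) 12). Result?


Evaluate inner: (* 11 3) = 33
Evaluate root: (+ 33 12) = 45
Result: 45


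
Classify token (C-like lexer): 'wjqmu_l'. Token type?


Pattern: letter/underscore followed by alphanumerics, not a keyword
Type: IDENTIFIER


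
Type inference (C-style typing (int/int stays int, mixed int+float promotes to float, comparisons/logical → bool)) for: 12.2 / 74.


Operand types: float / int
Rule: mixed int/float promotes to float; int/int stays int
Result type: float


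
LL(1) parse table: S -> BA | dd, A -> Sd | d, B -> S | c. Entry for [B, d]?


For [B, d]: 'd' ∈ FIRST(S)
Entry: B -> S


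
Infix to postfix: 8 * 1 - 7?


Left to right (same or higher precedence on left)
Postfix: 8 1 * 7 -


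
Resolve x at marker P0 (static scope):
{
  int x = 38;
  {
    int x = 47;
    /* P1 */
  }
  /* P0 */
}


x declared in the same block as P0
x = 38


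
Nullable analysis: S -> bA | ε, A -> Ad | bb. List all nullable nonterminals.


A nonterminal is nullable iff some alternative derives ε (directly, or every symbol in it is nullable)
Nullable: {S}


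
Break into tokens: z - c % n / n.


Scan left to right, longest-match per lexeme
Tokens: ID(z), OP(-), ID(c), OP(%), ID(n), OP(/), ID(n)


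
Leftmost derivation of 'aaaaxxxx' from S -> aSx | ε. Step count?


Derivation: S => aSx => aaSxx => aaaSxxx => aaaaSxxxx => aaaaxxxx
Steps: 5


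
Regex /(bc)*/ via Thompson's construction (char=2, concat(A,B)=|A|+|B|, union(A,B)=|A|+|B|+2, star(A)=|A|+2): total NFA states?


Syntax tree has 2 char leaf(s), 0 union(s), 1 star(s)
chars contribute 2×2 = 4; each union adds +2; each star adds +2
Total: 4 + 0 + 2 = 6 states


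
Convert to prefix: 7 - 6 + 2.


left-to-right (same/higher precedence on left): tree is (+ (- 7 6) 2)
Prefix: + - 7 6 2


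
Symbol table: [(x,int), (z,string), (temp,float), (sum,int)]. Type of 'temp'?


Lookup 'temp' → type float


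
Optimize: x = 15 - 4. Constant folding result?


15 - 4 = 11 at compile time
Optimized: x = 11


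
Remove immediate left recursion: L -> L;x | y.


Left-recursive alternatives: L;x; non-recursive: y
Introduce L': L -> yL', L' -> ;xL' | ε


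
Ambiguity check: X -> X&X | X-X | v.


'v&v-v' has two parse trees (no precedence encoded between & and -)
Ambiguous


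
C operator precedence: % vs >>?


'%' is multiplicative (level 10); '>>' is shift (level 8)
Higher level binds tighter
'%' has higher precedence than '>>'


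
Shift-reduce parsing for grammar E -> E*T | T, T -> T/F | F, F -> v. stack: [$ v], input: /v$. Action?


'v' on top is the handle for F -> v
Action: reduce (F -> v)


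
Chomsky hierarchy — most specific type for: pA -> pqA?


LHS has context (more than one symbol) and |LHS| ≤ |RHS|
Classification: Type 1 (Context-Sensitive)


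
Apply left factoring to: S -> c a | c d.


Common prefix: 'c'
Factored: S -> c S', S' -> a | d


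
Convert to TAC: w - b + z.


Break into single-operator statements:
t1 = w - b
t2 = t1 + z


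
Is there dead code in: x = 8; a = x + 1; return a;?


x is read by a's definition; a is returned
No dead code


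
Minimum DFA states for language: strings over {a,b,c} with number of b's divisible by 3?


Track (count of b) mod 3: states 0..2, accept at 0
Minimal DFA: 3 states


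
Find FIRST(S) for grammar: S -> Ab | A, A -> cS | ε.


Per alternative of S: FIRST(Ab) = {b, c}; FIRST(A) = {c, ε}
FIRST(S) = {b, c, ε}


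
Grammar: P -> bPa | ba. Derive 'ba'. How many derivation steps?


Derivation: P => ba
Steps: 1


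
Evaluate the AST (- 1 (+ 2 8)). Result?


Evaluate inner: (+ 2 8) = 10
Evaluate root: (- 1 10) = -9
Result: -9


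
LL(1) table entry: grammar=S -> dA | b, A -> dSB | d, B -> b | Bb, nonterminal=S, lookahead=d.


For [S, d]: 'd' ∈ FIRST(dA)
Entry: S -> dA


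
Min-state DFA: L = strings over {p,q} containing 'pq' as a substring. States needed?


KMP-style automaton: 2 progress states + 1 absorbing accept = 3
Minimal DFA: 3 states


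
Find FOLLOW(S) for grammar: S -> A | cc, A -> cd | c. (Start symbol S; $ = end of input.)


$ ∈ FOLLOW(S). For each A -> αBβ: add FIRST(β)\{ε} to FOLLOW(B); if β nullable, add FOLLOW(A).
FOLLOW(S) = {$}


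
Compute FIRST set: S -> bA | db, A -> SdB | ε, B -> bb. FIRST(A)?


Per alternative of A: FIRST(SdB) = {b, d}; FIRST(ε) = {ε}
FIRST(A) = {b, d, ε}


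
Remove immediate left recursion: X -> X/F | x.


Left-recursive alternatives: X/F; non-recursive: x
Introduce X': X -> xX', X' -> /FX' | ε


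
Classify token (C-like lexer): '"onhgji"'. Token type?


Pattern: double-quoted sequence
Type: STRING_LITERAL


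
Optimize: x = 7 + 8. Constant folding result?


7 + 8 = 15 at compile time
Optimized: x = 15


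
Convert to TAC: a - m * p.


Break into single-operator statements:
t1 = m * p
t2 = a - t1


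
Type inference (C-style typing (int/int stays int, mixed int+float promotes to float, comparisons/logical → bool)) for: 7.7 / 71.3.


Operand types: float / float
Rule: mixed int/float promotes to float; int/int stays int
Result type: float


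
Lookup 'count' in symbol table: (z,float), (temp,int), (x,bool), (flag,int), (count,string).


Lookup 'count' → type string


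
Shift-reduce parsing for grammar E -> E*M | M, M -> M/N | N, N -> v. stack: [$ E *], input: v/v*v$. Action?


no handle ('E*' is not any RHS); shift 'v'
Action: shift


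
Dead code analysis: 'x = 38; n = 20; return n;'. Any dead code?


x is assigned but never read
Dead: 'x = 38'


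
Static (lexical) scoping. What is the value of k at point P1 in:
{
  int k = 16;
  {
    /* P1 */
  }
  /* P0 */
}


P1's block does not declare k; resolves to the enclosing declaration at depth 0
k = 16


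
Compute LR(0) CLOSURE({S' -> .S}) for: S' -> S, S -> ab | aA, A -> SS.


Start: S' -> .S
For each item with dot before a nonterminal B, add B -> .γ for every B-production
Closure: [S' -> .S, S -> .ab, S -> .aA]


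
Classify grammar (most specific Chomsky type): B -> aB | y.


Right-linear: every RHS is a terminal or a terminal followed by one nonterminal
Classification: Type 3 (Regular)


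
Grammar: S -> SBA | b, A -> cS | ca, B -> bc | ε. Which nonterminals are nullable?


A nonterminal is nullable iff some alternative derives ε (directly, or every symbol in it is nullable)
Nullable: {B}


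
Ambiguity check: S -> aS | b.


right-linear, alternatives start with distinct terminals 'a' vs 'b': unique leftmost derivation
Unambiguous


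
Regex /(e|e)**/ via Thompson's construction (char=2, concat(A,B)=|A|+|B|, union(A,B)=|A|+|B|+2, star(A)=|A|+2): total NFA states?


Syntax tree has 2 char leaf(s), 1 union(s), 2 star(s)
chars contribute 2×2 = 4; each union adds +2; each star adds +2
Total: 4 + 2 + 4 = 10 states


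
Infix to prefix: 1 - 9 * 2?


'*' binds tighter: tree is (- 1 (* 9 2))
Prefix: - 1 * 9 2


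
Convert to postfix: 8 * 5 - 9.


Left to right (same or higher precedence on left)
Postfix: 8 5 * 9 -


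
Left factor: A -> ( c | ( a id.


Common prefix: '('
Factored: A -> ( A', A' -> c | a id


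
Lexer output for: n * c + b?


Scan left to right, longest-match per lexeme
Tokens: ID(n), OP(*), ID(c), OP(+), ID(b)


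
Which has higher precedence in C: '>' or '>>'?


'>>' is shift (level 8); '>' is relational (level 7)
Higher level binds tighter
'>>' has higher precedence than '>'


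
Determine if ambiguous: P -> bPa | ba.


balanced b^n…a^n: each string has a unique parse
Unambiguous


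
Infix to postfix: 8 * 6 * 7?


Left to right (same or higher precedence on left)
Postfix: 8 6 * 7 *


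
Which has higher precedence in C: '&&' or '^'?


'^' is bitwise XOR (level 4); '&&' is logical AND (level 2)
Higher level binds tighter
'^' has higher precedence than '&&'


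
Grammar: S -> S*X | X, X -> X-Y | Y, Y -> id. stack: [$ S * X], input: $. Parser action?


handle 'S*X' on top; lookahead ∈ FOLLOW(S) = {*, $}
Action: reduce (S -> S*X)


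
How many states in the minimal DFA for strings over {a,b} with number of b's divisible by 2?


Track (count of b) mod 2: states 0..1, accept at 0
Minimal DFA: 2 states


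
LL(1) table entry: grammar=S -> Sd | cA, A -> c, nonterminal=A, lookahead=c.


For [A, c]: 'c' ∈ FIRST(c)
Entry: A -> c


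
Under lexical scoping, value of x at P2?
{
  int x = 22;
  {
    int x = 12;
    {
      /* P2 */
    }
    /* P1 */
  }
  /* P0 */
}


P2's block does not declare x; resolves to the enclosing declaration at depth 1
x = 12


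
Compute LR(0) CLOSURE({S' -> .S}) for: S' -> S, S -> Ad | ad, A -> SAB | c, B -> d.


Start: S' -> .S
For each item with dot before a nonterminal B, add B -> .γ for every B-production
Closure: [S' -> .S, S -> .Ad, S -> .ad, A -> .SAB, A -> .c]


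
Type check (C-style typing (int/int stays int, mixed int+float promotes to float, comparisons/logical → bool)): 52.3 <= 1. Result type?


Operand types: float <= int
Rule: comparison yields bool
Result type: bool


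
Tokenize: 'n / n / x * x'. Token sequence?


Scan left to right, longest-match per lexeme
Tokens: ID(n), OP(/), ID(n), OP(/), ID(x), OP(*), ID(x)


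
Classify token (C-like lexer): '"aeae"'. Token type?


Pattern: double-quoted sequence
Type: STRING_LITERAL


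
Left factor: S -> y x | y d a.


Common prefix: 'y'
Factored: S -> y S', S' -> x | d a


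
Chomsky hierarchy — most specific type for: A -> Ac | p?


Left-linear: every RHS is a terminal or one nonterminal followed by a terminal
Classification: Type 3 (Regular)


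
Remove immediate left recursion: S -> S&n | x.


Left-recursive alternatives: S&n; non-recursive: x
Introduce S': S -> xS', S' -> &nS' | ε


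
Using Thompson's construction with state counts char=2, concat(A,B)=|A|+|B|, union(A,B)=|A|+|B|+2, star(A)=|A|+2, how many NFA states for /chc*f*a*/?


Syntax tree has 5 char leaf(s), 0 union(s), 3 star(s)
chars contribute 5×2 = 10; each union adds +2; each star adds +2
Total: 10 + 0 + 6 = 16 states


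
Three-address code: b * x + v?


Break into single-operator statements:
t1 = b * x
t2 = t1 + v


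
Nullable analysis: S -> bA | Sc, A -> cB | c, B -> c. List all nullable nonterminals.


A nonterminal is nullable iff some alternative derives ε (directly, or every symbol in it is nullable)
Nullable: {}


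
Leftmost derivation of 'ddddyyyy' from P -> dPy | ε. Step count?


Derivation: P => dPy => ddPyy => dddPyyy => ddddPyyyy => ddddyyyy
Steps: 5


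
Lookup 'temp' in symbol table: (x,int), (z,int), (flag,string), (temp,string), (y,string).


Lookup 'temp' → type string


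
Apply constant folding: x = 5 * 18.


5 * 18 = 90 at compile time
Optimized: x = 90


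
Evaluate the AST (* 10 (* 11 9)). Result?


Evaluate inner: (* 11 9) = 99
Evaluate root: (* 10 99) = 990
Result: 990


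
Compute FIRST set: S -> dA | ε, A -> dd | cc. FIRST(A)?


Per alternative of A: FIRST(dd) = {d}; FIRST(cc) = {c}
FIRST(A) = {c, d}


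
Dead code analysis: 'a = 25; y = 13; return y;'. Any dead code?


a is assigned but never read
Dead: 'a = 25'


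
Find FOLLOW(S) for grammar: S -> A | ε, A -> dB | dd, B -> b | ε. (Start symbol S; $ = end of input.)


$ ∈ FOLLOW(S). For each A -> αBβ: add FIRST(β)\{ε} to FOLLOW(B); if β nullable, add FOLLOW(A).
FOLLOW(S) = {$}


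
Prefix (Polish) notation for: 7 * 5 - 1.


left-to-right (same/higher precedence on left): tree is (- (* 7 5) 1)
Prefix: - * 7 5 1


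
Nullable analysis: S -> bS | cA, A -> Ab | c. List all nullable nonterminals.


A nonterminal is nullable iff some alternative derives ε (directly, or every symbol in it is nullable)
Nullable: {}


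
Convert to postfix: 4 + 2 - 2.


Left to right (same or higher precedence on left)
Postfix: 4 2 + 2 -


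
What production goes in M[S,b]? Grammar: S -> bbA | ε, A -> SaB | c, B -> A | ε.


For [S, b]: 'b' ∈ FIRST(bbA)
Entry: S -> bbA


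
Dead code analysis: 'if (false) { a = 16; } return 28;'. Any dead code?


condition is constant false, so the whole block is unreachable
Dead: 'if (false) { a = 16; }'


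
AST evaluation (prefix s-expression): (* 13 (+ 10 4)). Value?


Evaluate inner: (+ 10 4) = 14
Evaluate root: (* 13 14) = 182
Result: 182


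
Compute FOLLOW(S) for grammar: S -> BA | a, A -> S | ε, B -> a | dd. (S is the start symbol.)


$ ∈ FOLLOW(S). For each A -> αBβ: add FIRST(β)\{ε} to FOLLOW(B); if β nullable, add FOLLOW(A).
FOLLOW(S) = {$}


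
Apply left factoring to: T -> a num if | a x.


Common prefix: 'a'
Factored: T -> a T', T' -> num if | x


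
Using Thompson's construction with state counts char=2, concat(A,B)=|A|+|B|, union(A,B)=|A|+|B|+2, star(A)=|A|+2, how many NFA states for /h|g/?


Syntax tree has 2 char leaf(s), 1 union(s), 0 star(s)
chars contribute 2×2 = 4; each union adds +2; each star adds +2
Total: 4 + 2 + 0 = 6 states


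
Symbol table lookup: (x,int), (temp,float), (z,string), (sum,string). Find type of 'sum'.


Lookup 'sum' → type string


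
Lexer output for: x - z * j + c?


Scan left to right, longest-match per lexeme
Tokens: ID(x), OP(-), ID(z), OP(*), ID(j), OP(+), ID(c)


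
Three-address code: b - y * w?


Break into single-operator statements:
t1 = y * w
t2 = b - t1


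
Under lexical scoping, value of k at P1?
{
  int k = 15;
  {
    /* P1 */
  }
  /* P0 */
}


P1's block does not declare k; resolves to the enclosing declaration at depth 0
k = 15


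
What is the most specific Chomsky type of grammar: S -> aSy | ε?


Single nonterminal LHS, but a^n y^n is not regular
Classification: Type 2 (Context-Free)


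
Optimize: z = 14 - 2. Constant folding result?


14 - 2 = 12 at compile time
Optimized: z = 12


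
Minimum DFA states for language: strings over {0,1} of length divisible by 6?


Track length mod 6: states 0..5, accept at 0
Minimal DFA: 6 states


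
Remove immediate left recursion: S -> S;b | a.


Left-recursive alternatives: S;b; non-recursive: a
Introduce S': S -> aS', S' -> ;bS' | ε


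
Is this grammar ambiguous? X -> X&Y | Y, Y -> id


precedence layered via separate nonterminal Y: deterministic
Unambiguous


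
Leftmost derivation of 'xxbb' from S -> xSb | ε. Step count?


Derivation: S => xSb => xxSbb => xxbb
Steps: 3


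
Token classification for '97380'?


Pattern: digits only
Type: INTEGER_LITERAL


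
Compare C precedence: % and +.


'%' is multiplicative (level 10); '+' is additive (level 9)
Higher level binds tighter
'%' has higher precedence than '+'


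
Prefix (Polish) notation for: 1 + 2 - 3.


left-to-right (same/higher precedence on left): tree is (- (+ 1 2) 3)
Prefix: - + 1 2 3


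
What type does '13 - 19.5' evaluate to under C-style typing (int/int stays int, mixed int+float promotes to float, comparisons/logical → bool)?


Operand types: int - float
Rule: mixed int/float promotes to float; int/int stays int
Result type: float


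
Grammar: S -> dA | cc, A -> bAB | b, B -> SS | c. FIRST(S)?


Per alternative of S: FIRST(dA) = {d}; FIRST(cc) = {c}
FIRST(S) = {c, d}


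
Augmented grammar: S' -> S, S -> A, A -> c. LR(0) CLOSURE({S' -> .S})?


Start: S' -> .S
For each item with dot before a nonterminal B, add B -> .γ for every B-production
Closure: [S' -> .S, S -> .A, A -> .c]


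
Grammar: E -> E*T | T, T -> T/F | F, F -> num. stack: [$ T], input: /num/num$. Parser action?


shift '/' to continue T -> T/F
Action: shift


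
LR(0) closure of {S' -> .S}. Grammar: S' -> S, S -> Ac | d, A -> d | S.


Start: S' -> .S
For each item with dot before a nonterminal B, add B -> .γ for every B-production
Closure: [S' -> .S, S -> .Ac, S -> .d, A -> .d, A -> .S]
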